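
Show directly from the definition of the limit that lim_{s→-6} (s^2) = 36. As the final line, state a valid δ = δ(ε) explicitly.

δ = min(2, ε/14)

Let ε > 0 be given. We seek δ > 0 with 0 < |s + 6| < δ ⇒ |s^2 − 36| < ε.
Factor: s^2 − 36 = (s + 6)(s - 6), so |s^2 − 36| = |s + 6|·|s - 6|.
Impose δ ≤ 2 so that |s| < 8; then |s - 6| ≤ 14.
Hence |s^2 − 36| ≤ 14|s + 6|, which is < ε once |s + 6| < ε/14.
Take δ = min(2, ε/14). If 0 < |s + 6| < δ then both bounds hold and |s^2 − 36| ≤ 14|s + 6| < 14·(ε/14) = ε.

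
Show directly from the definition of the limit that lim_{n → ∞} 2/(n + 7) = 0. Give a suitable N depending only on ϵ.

Suppose ϵ > 0. For n ≥ 1, |2/(n + 7) − 0| = 2/(n + 7) ≤ 2/n.
We need 2/n < ϵ, i.e. n > 2/ϵ.
Take N = 2/ϵ. If n > N then |2/(n + 7)| ≤ 2/n < ϵ.

N = 2/ϵ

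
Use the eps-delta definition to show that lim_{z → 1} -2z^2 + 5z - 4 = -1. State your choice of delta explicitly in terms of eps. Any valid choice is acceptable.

Suppose eps > 0. We want delta > 0 such that 0 < |z − 1| < delta implies |(-2z^2 + 5z - 4) + 1| < eps.
(-2z^2 + 5z - 4) + 1 = -2z^2 + 5z - 3 = (z − 1)(-2z + 3).
So |(-2z^2 + 5z - 4) + 1| = |z − 1|·|-2z + 3|.
Assume first that |z − 1| < 2, so |z| < 3. Then |-2z + 3| ≤ 2·3 + 3 = 9.
Hence |(-2z^2 + 5z - 4) + 1| ≤ 9|z − 1| < eps provided |z − 1| < eps/9.
Choosing delta = min(2, eps/9) ensures both conditions, hence |(-2z^2 + 5z - 4) + 1| < eps.

delta = min(2, eps/9)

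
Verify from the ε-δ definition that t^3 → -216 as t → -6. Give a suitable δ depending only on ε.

δ = min(1, ε/127)

Suppose ε > 0. We seek δ > 0 with 0 < |t + 6| < δ ⇒ |t^3 + 216| < ε.
Factor: t^3 + 216 = (t + 6)(t^2 - 6t + 36), so |t^3 + 216| = |t + 6|·|t^2 - 6t + 36|.
Restrict δ ≤ 1. Then |t + 6| < 1 gives |t| < 7, so by the triangle inequality |t^2 - 6t + 36| ≤ 7^2 + 6·7 + 36 = 127.
Hence |t^3 + 216| ≤ 127|t + 6|, which is < ε once |t + 6| < ε/127.
Take δ = min(1, ε/127). If 0 < |t + 6| < δ then both bounds hold and |t^3 + 216| ≤ 127|t + 6| < 127·(ε/127) = ε.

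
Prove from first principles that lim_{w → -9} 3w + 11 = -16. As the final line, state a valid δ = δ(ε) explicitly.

δ = ε/3

Let ε > 0 be given. We need δ > 0 so that 0 < |w + 9| < δ implies |(3w + 11) + 16| < ε.
|(3w + 11) + 16| = |3w + 27| = 3|w + 9|.
Thus it suffices that |w + 9| < ε/3.
Take δ = ε/3. If 0 < |w + 9| < δ then |(3w + 11) + 16| = 3|w + 9| < 3·(ε/3) = ε.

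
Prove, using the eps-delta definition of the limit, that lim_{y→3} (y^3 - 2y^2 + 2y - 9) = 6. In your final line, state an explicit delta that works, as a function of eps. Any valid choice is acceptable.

delta = min(1, eps/25)

Suppose eps > 0. We want delta > 0 such that 0 < |y − 3| < delta implies |(y^3 - 2y^2 + 2y - 9) − 6| < eps.
(y^3 - 2y^2 + 2y - 9) − 6 = y^3 - 2y^2 + 2y - 15 = (y − 3)(y^2 + y + 5).
So |(y^3 - 2y^2 + 2y - 9) − 6| = |y − 3|·|y^2 + y + 5|.
Assume first that |y − 3| < 1, so |y| < 4. Then |y^2 + y + 5| ≤ 4^2 + 4 + 5 = 25.
Hence |(y^3 - 2y^2 + 2y - 9) − 6| ≤ 25|y − 3| < eps provided |y − 3| < eps/25.
Choosing delta = min(1, eps/25) ensures both conditions, hence |(y^3 - 2y^2 + 2y - 9) − 6| < eps.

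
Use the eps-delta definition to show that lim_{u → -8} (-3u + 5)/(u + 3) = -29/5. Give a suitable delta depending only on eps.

Let eps > 0. We want delta > 0 with 0 < |u + 8| < delta ⇒ |(-3u + 5)/(u + 3) + 29/5| < eps.
Combining over a common denominator, (-3u + 5)/(u + 3) + 29/5 = [(-3u + 5)·(-5) − 29·(u + 3)] / [(-5)·(u + 3)] = -14(u + 8) / ((-5)(u + 3)).
So |(-3u + 5)/(u + 3) + 29/5| = 14|u + 8| / (5·|u + 3|).
Restrict delta ≤ 5/2. Then |u + 8| < 5/2 gives |u + 3| = |(u + 8) + (-5)| ≥ 5 − 5/2 = 5/2.
Hence |(-3u + 5)/(u + 3) + 29/5| < 14|u + 8|/(5·(5/2)) = (28/25)|u + 8|, which is < eps once |u + 8| < (25/28)eps.
Take delta = min(5/2, (25/28)eps). Then 0 < |u + 8| < delta forces both bounds, so |(-3u + 5)/(u + 3) + 29/5| < eps.

delta = min(5/2, (25/28)eps)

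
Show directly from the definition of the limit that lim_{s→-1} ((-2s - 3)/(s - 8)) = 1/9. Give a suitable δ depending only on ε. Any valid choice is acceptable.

δ = min(9/2, (81/38)ε)

Fix ε > 0. We want δ > 0 with 0 < |s + 1| < δ ⇒ |(-2s - 3)/(s - 8) − (1/9)| < ε.
Combining over a common denominator, (-2s - 3)/(s - 8) − (1/9) = [(-2s - 3)·(-9) − (-1)·(s - 8)] / [(-9)·(s - 8)] = 19(s + 1) / ((-9)(s - 8)).
So |(-2s - 3)/(s - 8) − (1/9)| = 19|s + 1| / (9·|s − 8|).
Require δ ≤ 9/2, so |s − 8| ≥ |-9| − |s + 1| > 9 − 9/2 = 9/2.
Hence |(-2s - 3)/(s - 8) − (1/9)| < 19|s + 1|/(9·(9/2)) = (38/81)|s + 1|, which is < ε once |s + 1| < (81/38)ε.
Take δ = min(9/2, (81/38)ε). Then 0 < |s + 1| < δ forces both bounds, so |(-2s - 3)/(s - 8) − (1/9)| < ε.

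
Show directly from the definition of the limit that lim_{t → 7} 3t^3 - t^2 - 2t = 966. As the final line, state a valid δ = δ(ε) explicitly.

Suppose ε > 0. We want δ > 0 such that 0 < |t − 7| < δ implies |(3t^3 - t^2 - 2t) − 966| < ε.
(3t^3 - t^2 - 2t) − 966 = 3t^3 - t^2 - 2t - 966 = (t − 7)(3t^2 + 20t + 138).
So |(3t^3 - t^2 - 2t) − 966| = |t − 7|·|3t^2 + 20t + 138|.
Assume first that |t − 7| < 1, so |t| < 8. Then |3t^2 + 20t + 138| ≤ 3·8^2 + 20·8 + 138 = 490.
Hence |(3t^3 - t^2 - 2t) − 966| ≤ 490|t − 7| < ε provided |t − 7| < ε/490.
Take δ = min(1, ε/490). Then 0 < |t − 7| < δ gives both |t − 7| < 1 and |t − 7| < ε/490, so |(3t^3 - t^2 - 2t) − 966| < ε.

δ = min(1, ε/490)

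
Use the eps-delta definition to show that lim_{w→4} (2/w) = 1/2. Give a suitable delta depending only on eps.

delta = min(2, 4eps)

Let eps > 0. We seek delta > 0 such that 0 < |w − 4| < delta implies |2/w − (1/2)| < eps.
|2/w − (1/2)| = 2·|4 − w|/(4·|w|) = 2|w − 4|/(4|w|).
Restrict delta ≤ 2. Then |w − 4| < 2 gives |w| > 2, so 4|w| > 8.
Then |2/w − (1/2)| < 2|w − 4|/8, which is < eps when |w − 4| < 4eps.
Take delta = min(2, 4eps). Then 0 < |w − 4| < delta gives both |w − 4| < 2 and |w − 4| < 4eps, so |2/w − (1/2)| < eps.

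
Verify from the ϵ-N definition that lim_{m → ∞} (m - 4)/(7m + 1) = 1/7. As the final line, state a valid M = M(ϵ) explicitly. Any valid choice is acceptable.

Let ϵ > 0 be given. For m ≥ 1, |(m - 4)/(7m + 1) − (1/7)| = |-29|/(7(7m + 1)) = 29/(7(7m + 1)).
Since 7m + 1 ≥ 7m for m ≥ 1, this is ≤ 29/(7·7m) = (29/49)/m.
So |(m - 4)/(7m + 1) − (1/7)| < ϵ whenever m > (29/49)/ϵ.
Take M = (29/49)/ϵ. If m > M then |(m - 4)/(7m + 1) − (1/7)| ≤ (29/49)/m < ϵ.

M = (29/49)/ϵ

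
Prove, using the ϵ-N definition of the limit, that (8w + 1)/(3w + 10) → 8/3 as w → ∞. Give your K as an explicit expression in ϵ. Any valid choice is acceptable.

K = (77/9)/ϵ

Let ϵ > 0. We seek K > 0 such that w > K implies |(8w + 1)/(3w + 10) − (8/3)| < ϵ.
(8w + 1)/(3w + 10) − (8/3) = (3(8w + 1) − 8(3w + 10)) / (3(3w + 10)) = -77/(3(3w + 10)).
For w > 0 we have 3w + 10 > 3w, so |(8w + 1)/(3w + 10) − (8/3)| = 77/(3(3w + 10)) < 77/(3·3w) = (77/9)/w.
Thus |(8w + 1)/(3w + 10) − (8/3)| < ϵ whenever w > (77/9)/ϵ.
Take K = (77/9)/ϵ. If w > K then |(8w + 1)/(3w + 10) − (8/3)| < (77/9)/w < ϵ.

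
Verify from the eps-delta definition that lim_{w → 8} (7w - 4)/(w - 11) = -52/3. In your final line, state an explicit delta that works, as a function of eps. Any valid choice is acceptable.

Fix eps > 0. We want delta > 0 with 0 < |w − 8| < delta ⇒ |(7w - 4)/(w - 11) + 52/3| < eps.
Combining over a common denominator, (7w - 4)/(w - 11) + 52/3 = [(7w - 4)·(-3) − 52·(w - 11)] / [(-3)·(w - 11)] = -73(w − 8) / ((-3)(w - 11)).
So |(7w - 4)/(w - 11) + 52/3| = 73|w − 8| / (3·|w − 11|).
Require delta ≤ 3/2, so |w − 11| ≥ |-3| − |w − 8| > 3 − 3/2 = 3/2.
Hence |(7w - 4)/(w - 11) + 52/3| < 73|w − 8|/(3·(3/2)) = (146/9)|w − 8|, which is < eps once |w − 8| < (9/146)eps.
Take delta = min(3/2, (9/146)eps). Then 0 < |w − 8| < delta forces both bounds, so |(7w - 4)/(w - 11) + 52/3| < eps.

delta = min(3/2, (9/146)eps)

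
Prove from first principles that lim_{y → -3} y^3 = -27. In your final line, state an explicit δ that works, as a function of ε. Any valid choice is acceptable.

Let ε > 0 be given. We seek δ > 0 with 0 < |y + 3| < δ ⇒ |y^3 + 27| < ε.
Factor: y^3 + 27 = (y + 3)(y^2 - 3y + 9), so |y^3 + 27| = |y + 3|·|y^2 - 3y + 9|.
Impose δ ≤ 2 so that |y| < 5; then |y^2 - 3y + 9| ≤ 49.
Hence |y^3 + 27| ≤ 49|y + 3|, which is < ε once |y + 3| < ε/49.
Take δ = min(2, ε/49). If 0 < |y + 3| < δ then both bounds hold and |y^3 + 27| ≤ 49|y + 3| < 49·(ε/49) = ε.

δ = min(2, ε/49)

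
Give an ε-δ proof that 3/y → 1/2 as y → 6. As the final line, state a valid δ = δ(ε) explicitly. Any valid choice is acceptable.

Let ε > 0. We seek δ > 0 such that 0 < |y − 6| < δ implies |3/y − (1/2)| < ε.
|3/y − (1/2)| = 3·|6 − y|/(6·|y|) = 3|y − 6|/(6|y|).
Require δ ≤ 3 so that |y| > 6 − 3 = 3, hence 6|y| > 18.
Then |3/y − (1/2)| < 3|y − 6|/18, which is < ε when |y − 6| < 6ε.
Take δ = min(3, 6ε). Then 0 < |y − 6| < δ gives both |y − 6| < 3 and |y − 6| < 6ε, so |3/y − (1/2)| < ε.

δ = min(3, 6ε)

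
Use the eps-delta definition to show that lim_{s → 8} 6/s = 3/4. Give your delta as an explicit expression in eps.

delta = min(4, (16/3)eps)

Fix eps > 0. We seek delta > 0 such that 0 < |s − 8| < delta implies |6/s − (3/4)| < eps.
|6/s − (3/4)| = 6·|8 − s|/(8·|s|) = 6|s − 8|/(8|s|).
Restrict delta ≤ 4. Then |s − 8| < 4 gives |s| > 4, so 8|s| > 32.
Then |6/s − (3/4)| < 6|s − 8|/32, which is < eps when |s − 8| < (16/3)eps.
Take delta = min(4, (16/3)eps). Then 0 < |s − 8| < delta gives both |s − 8| < 4 and |s − 8| < (16/3)eps, so |6/s − (3/4)| < eps.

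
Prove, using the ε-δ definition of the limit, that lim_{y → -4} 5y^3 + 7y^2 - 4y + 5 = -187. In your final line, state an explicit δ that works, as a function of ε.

Suppose ε > 0. We want δ > 0 such that 0 < |y + 4| < δ implies |(5y^3 + 7y^2 - 4y + 5) + 187| < ε.
(5y^3 + 7y^2 - 4y + 5) + 187 = 5y^3 + 7y^2 - 4y + 192 = (y + 4)(5y^2 - 13y + 48).
So |(5y^3 + 7y^2 - 4y + 5) + 187| = |y + 4|·|5y^2 - 13y + 48|.
Require δ ≤ 2. Then |y + 4| < 2 gives |y| < 6, and by the triangle inequality |5y^2 - 13y + 48| ≤ 5·6^2 + 13·6 + 48 = 306.
Hence |(5y^3 + 7y^2 - 4y + 5) + 187| ≤ 306|y + 4| < ε provided |y + 4| < ε/306.
Choosing δ = min(2, ε/306) ensures both conditions, hence |(5y^3 + 7y^2 - 4y + 5) + 187| < ε.

δ = min(2, ε/306)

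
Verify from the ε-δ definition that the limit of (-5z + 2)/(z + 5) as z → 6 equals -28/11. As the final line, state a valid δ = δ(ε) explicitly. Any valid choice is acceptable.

Fix ε > 0. We want δ > 0 with 0 < |z − 6| < δ ⇒ |(-5z + 2)/(z + 5) + 28/11| < ε.
Combining over a common denominator, (-5z + 2)/(z + 5) + 28/11 = [(-5z + 2)·11 − (-28)·(z + 5)] / [11·(z + 5)] = -27(z − 6) / (11(z + 5)).
So |(-5z + 2)/(z + 5) + 28/11| = 27|z − 6| / (11·|z + 5|).
Restrict δ ≤ 11/2. Then |z − 6| < 11/2 gives |z + 5| = |(z − 6) + 11| ≥ 11 − 11/2 = 11/2.
Hence |(-5z + 2)/(z + 5) + 28/11| < 27|z − 6|/(11·(11/2)) = (54/121)|z − 6|, which is < ε once |z − 6| < (121/54)ε.
Take δ = min(11/2, (121/54)ε). Then 0 < |z − 6| < δ forces both bounds, so |(-5z + 2)/(z + 5) + 28/11| < ε.

δ = min(11/2, (121/54)ε)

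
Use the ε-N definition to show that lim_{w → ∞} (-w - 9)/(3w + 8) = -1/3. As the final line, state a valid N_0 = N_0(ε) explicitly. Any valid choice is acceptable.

N_0 = (19/9)/ε

Fix ε > 0. We seek N_0 > 0 such that w > N_0 implies |(-w - 9)/(3w + 8) + 1/3| < ε.
(-w - 9)/(3w + 8) + 1/3 = (3(-w - 9) − (-1)(3w + 8)) / (3(3w + 8)) = -19/(3(3w + 8)).
For w > 0 we have 3w + 8 > 3w, so |(-w - 9)/(3w + 8) + 1/3| = 19/(3(3w + 8)) < 19/(3·3w) = (19/9)/w.
Thus |(-w - 9)/(3w + 8) + 1/3| < ε whenever w > (19/9)/ε.
Take N_0 = (19/9)/ε. If w > N_0 then |(-w - 9)/(3w + 8) + 1/3| < (19/9)/w < ε.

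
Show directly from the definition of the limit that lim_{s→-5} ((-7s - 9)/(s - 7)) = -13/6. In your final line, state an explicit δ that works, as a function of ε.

δ = min(6, (36/29)ε)

Let ε > 0. We want δ > 0 with 0 < |s + 5| < δ ⇒ |(-7s - 9)/(s - 7) + 13/6| < ε.
Combining over a common denominator, (-7s - 9)/(s - 7) + 13/6 = [(-7s - 9)·(-12) − 26·(s - 7)] / [(-12)·(s - 7)] = 58(s + 5) / ((-12)(s - 7)).
So |(-7s - 9)/(s - 7) + 13/6| = 58|s + 5| / (12·|s − 7|).
Require δ ≤ 6, so |s − 7| ≥ |-12| − |s + 5| > 12 − 6 = 6.
Hence |(-7s - 9)/(s - 7) + 13/6| < 58|s + 5|/(12·6) = (29/36)|s + 5|, which is < ε once |s + 5| < (36/29)ε.
Take δ = min(6, (36/29)ε). Then 0 < |s + 5| < δ forces both bounds, so |(-7s - 9)/(s - 7) + 13/6| < ε.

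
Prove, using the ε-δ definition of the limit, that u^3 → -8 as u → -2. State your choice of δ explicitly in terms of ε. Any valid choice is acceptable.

δ = min(2, ε/28)

Let ε > 0 be given. We seek δ > 0 with 0 < |u + 2| < δ ⇒ |u^3 + 8| < ε.
Factor: u^3 + 8 = (u + 2)(u^2 - 2u + 4), so |u^3 + 8| = |u + 2|·|u^2 - 2u + 4|.
Impose δ ≤ 2 so that |u| < 4; then |u^2 - 2u + 4| ≤ 28.
Hence |u^3 + 8| ≤ 28|u + 2|, which is < ε once |u + 2| < ε/28.
Take δ = min(2, ε/28). If 0 < |u + 2| < δ then both bounds hold and |u^3 + 8| ≤ 28|u + 2| < 28·(ε/28) = ε.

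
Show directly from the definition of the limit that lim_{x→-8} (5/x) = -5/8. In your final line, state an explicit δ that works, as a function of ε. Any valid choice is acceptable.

Suppose ε > 0. We seek δ > 0 such that 0 < |x + 8| < δ implies |5/x + 5/8| < ε.
|5/x + 5/8| = 5·|-8 − x|/(8·|x|) = 5|x + 8|/(8|x|).
Restrict δ ≤ 4. Then |x + 8| < 4 gives |x| > 4, so 8|x| > 32.
Then |5/x + 5/8| < 5|x + 8|/32, which is < ε when |x + 8| < (32/5)ε.
Take δ = min(4, (32/5)ε). Then 0 < |x + 8| < δ gives both |x + 8| < 4 and |x + 8| < (32/5)ε, so |5/x + 5/8| < ε.

δ = min(4, (32/5)ε)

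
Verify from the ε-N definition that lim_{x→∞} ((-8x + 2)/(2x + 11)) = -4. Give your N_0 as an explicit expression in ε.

N_0 = 23/ε

Fix ε > 0. We seek N_0 > 0 such that x > N_0 implies |(-8x + 2)/(2x + 11) + 4| < ε.
(-8x + 2)/(2x + 11) + 4 = (2(-8x + 2) − (-8)(2x + 11)) / (2(2x + 11)) = 92/(2(2x + 11)).
For x > 0 we have 2x + 11 > 2x, so |(-8x + 2)/(2x + 11) + 4| = 92/(2(2x + 11)) < 92/(2·2x) = 23/x.
Thus |(-8x + 2)/(2x + 11) + 4| < ε whenever x > 23/ε.
Take N_0 = 23/ε. If x > N_0 then |(-8x + 2)/(2x + 11) + 4| < 23/x < ε.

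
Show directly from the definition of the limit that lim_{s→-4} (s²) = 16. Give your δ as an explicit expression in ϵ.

δ = min(2, ϵ/10)

Fix ϵ > 0. We seek δ > 0 with 0 < |s + 4| < δ ⇒ |s² − 16| < ϵ.
Factor: s² − 16 = (s + 4)(s - 4), so |s² − 16| = |s + 4|·|s - 4|.
Restrict δ ≤ 2. Then |s + 4| < 2 gives |s| < 6, so by the triangle inequality |s - 4| ≤ 6 + 4 = 10.
Hence |s² − 16| ≤ 10|s + 4|, which is < ϵ once |s + 4| < ϵ/10.
Take δ = min(2, ϵ/10). If 0 < |s + 4| < δ then both bounds hold and |s² − 16| ≤ 10|s + 4| < 10·(ϵ/10) = ϵ.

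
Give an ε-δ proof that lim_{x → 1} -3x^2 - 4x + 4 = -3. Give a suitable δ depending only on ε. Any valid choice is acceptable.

Fix ε > 0. We want δ > 0 such that 0 < |x − 1| < δ implies |(-3x^2 - 4x + 4) + 3| < ε.
(-3x^2 - 4x + 4) + 3 = -3x^2 - 4x + 7 = (x − 1)(-3x - 7).
So |(-3x^2 - 4x + 4) + 3| = |x − 1|·|-3x - 7|.
Assume first that |x − 1| < 1, so |x| < 2. Then |-3x - 7| ≤ 3·2 + 7 = 13.
Hence |(-3x^2 - 4x + 4) + 3| ≤ 13|x − 1| < ε provided |x − 1| < ε/13.
Choosing δ = min(1, ε/13) ensures both conditions, hence |(-3x^2 - 4x + 4) + 3| < ε.

δ = min(1, ε/13)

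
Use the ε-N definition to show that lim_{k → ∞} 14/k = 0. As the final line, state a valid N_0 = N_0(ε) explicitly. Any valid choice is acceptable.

Fix ε > 0. For k ≥ 1, |14/k − 0| = 14/(k) ≤ 14/k.
We need 14/k < ε, i.e. k > 14/ε.
Take N_0 = 14/ε. If k > N_0 then |14/k| ≤ 14/k < ε.

N_0 = 14/ε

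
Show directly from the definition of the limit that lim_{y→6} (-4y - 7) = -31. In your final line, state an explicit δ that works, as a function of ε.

δ = ε/4

Let ε > 0 be given. We need δ > 0 so that 0 < |y − 6| < δ implies |(-4y - 7) + 31| < ε.
Since (-4y - 7) + 31 = -4(y − 6), we have |(-4y - 7) + 31| = 4|y − 6|.
Thus it suffices that |y − 6| < ε/4.
Choosing δ = ε/4 gives |(-4y - 7) + 31| = 4|y − 6| < ε whenever |y − 6| < δ.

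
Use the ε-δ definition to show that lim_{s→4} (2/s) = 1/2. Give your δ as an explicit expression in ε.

δ = min(2, 4ε)

Suppose ε > 0. We seek δ > 0 such that 0 < |s − 4| < δ implies |2/s − (1/2)| < ε.
|2/s − (1/2)| = 2·|4 − s|/(4·|s|) = 2|s − 4|/(4|s|).
Restrict δ ≤ 2. Then |s − 4| < 2 gives |s| > 2, so 4|s| > 8.
Then |2/s − (1/2)| < 2|s − 4|/8, which is < ε when |s − 4| < 4ε.
Take δ = min(2, 4ε). Then 0 < |s − 4| < δ gives both |s − 4| < 2 and |s − 4| < 4ε, so |2/s − (1/2)| < ε.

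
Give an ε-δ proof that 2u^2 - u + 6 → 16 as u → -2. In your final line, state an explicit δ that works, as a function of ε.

δ = min(1, ε/11)

Suppose ε > 0. We want δ > 0 such that 0 < |u + 2| < δ implies |(2u^2 - u + 6) − 16| < ε.
(2u^2 - u + 6) − 16 = 2u^2 - u - 10 = (u + 2)(2u - 5).
So |(2u^2 - u + 6) − 16| = |u + 2|·|2u - 5|.
Require δ ≤ 1. Then |u + 2| < 1 gives |u| < 3, and by the triangle inequality |2u - 5| ≤ 2·3 + 5 = 11.
Hence |(2u^2 - u + 6) − 16| ≤ 11|u + 2| < ε provided |u + 2| < ε/11.
Choosing δ = min(1, ε/11) ensures both conditions, hence |(2u^2 - u + 6) − 16| < ε.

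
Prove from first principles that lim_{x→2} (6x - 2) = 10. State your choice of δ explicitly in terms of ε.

Let ε > 0. We need δ > 0 so that 0 < |x − 2| < δ implies |(6x - 2) − 10| < ε.
Since (6x - 2) − 10 = 6(x − 2), we have |(6x - 2) − 10| = 6|x − 2|.
So 6|x − 2| < ε exactly when |x − 2| < ε/6.
Choosing δ = ε/6 gives |(6x - 2) − 10| = 6|x − 2| < ε whenever |x − 2| < δ.

δ = ε/6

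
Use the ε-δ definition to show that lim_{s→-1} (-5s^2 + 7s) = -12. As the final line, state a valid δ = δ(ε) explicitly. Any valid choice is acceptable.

δ = min(1, ε/22)

Let ε > 0 be given. We want δ > 0 such that 0 < |s + 1| < δ implies |(-5s^2 + 7s) + 12| < ε.
(-5s^2 + 7s) + 12 = -5s^2 + 7s + 12 = (s + 1)(-5s + 12).
So |(-5s^2 + 7s) + 12| = |s + 1|·|-5s + 12|.
Require δ ≤ 1. Then |s + 1| < 1 gives |s| < 2, and by the triangle inequality |-5s + 12| ≤ 5·2 + 12 = 22.
Hence |(-5s^2 + 7s) + 12| ≤ 22|s + 1| < ε provided |s + 1| < ε/22.
Choosing δ = min(1, ε/22) ensures both conditions, hence |(-5s^2 + 7s) + 12| < ε.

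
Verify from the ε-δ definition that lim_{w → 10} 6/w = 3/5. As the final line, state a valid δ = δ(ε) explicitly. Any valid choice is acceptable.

Let ε > 0 be given. We seek δ > 0 such that 0 < |w − 10| < δ implies |6/w − (3/5)| < ε.
|6/w − (3/5)| = 6·|10 − w|/(10·|w|) = 6|w − 10|/(10|w|).
Require δ ≤ 5 so that |w| > 10 − 5 = 5, hence 10|w| > 50.
Then |6/w − (3/5)| < 6|w − 10|/50, which is < ε when |w − 10| < (25/3)ε.
Take δ = min(5, (25/3)ε). Then 0 < |w − 10| < δ gives both |w − 10| < 5 and |w − 10| < (25/3)ε, so |6/w − (3/5)| < ε.

δ = min(5, (25/3)ε)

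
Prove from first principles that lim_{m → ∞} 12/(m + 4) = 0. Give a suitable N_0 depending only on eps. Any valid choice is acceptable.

N_0 = 12/eps

Suppose eps > 0. For m ≥ 1, |12/(m + 4) − 0| = 12/(m + 4) ≤ 12/m.
We need 12/m < eps, i.e. m > 12/eps.
Take N_0 = 12/eps. If m > N_0 then |12/(m + 4)| ≤ 12/m < eps.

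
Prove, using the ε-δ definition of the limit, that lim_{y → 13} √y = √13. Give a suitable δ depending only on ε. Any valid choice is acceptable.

Suppose ε > 0. We want δ > 0 such that 0 < |y − 13| < δ implies |√y − √13| < ε.
Rationalise: √y − √13 = (y − 13)/(√y + √13), so |√y − √13| = |y − 13|/(√y + √13).
Restrict δ ≤ 13 so that |y − 13| < 13 forces y > 0, and then √y + √13 > √13.
Hence |√y − √13| < |y − 13|/√13, which is < ε once |y − 13| < √13·ε.
Take δ = min(13, √13·ε). If 0 < |y − 13| < δ then y > 0 and |√y − √13| < |y − 13|/√13 < ε.

δ = min(13, √13·ε)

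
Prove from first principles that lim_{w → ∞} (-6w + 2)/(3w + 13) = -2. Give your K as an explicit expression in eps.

K = (28/3)/eps

Let eps > 0 be given. We seek K > 0 such that w > K implies |(-6w + 2)/(3w + 13) + 2| < eps.
(-6w + 2)/(3w + 13) + 2 = (3(-6w + 2) − (-6)(3w + 13)) / (3(3w + 13)) = 84/(3(3w + 13)).
For w > 0 we have 3w + 13 > 3w, so |(-6w + 2)/(3w + 13) + 2| = 84/(3(3w + 13)) < 84/(3·3w) = (28/3)/w.
Thus |(-6w + 2)/(3w + 13) + 2| < eps whenever w > (28/3)/eps.
Take K = (28/3)/eps. If w > K then |(-6w + 2)/(3w + 13) + 2| < (28/3)/w < eps.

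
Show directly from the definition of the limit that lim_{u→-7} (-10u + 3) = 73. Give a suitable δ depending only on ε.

Let ε > 0. We need δ > 0 so that 0 < |u + 7| < δ implies |(-10u + 3) − 73| < ε.
|(-10u + 3) − 73| = |-10u - 70| = 10|u + 7|.
So 10|u + 7| < ε exactly when |u + 7| < ε/10.
Take δ = ε/10. If 0 < |u + 7| < δ then |(-10u + 3) − 73| = 10|u + 7| < 10·(ε/10) = ε.

δ = ε/10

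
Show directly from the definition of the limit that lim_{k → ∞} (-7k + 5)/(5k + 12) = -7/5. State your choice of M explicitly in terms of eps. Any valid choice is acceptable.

M = (109/25)/eps

Suppose eps > 0. For k ≥ 1, |(-7k + 5)/(5k + 12) + 7/5| = |109|/(5(5k + 12)) = 109/(5(5k + 12)).
Since 5k + 12 ≥ 5k for k ≥ 1, this is ≤ 109/(5·5k) = (109/25)/k.
So |(-7k + 5)/(5k + 12) + 7/5| < eps whenever k > (109/25)/eps.
Take M = (109/25)/eps. If k > M then |(-7k + 5)/(5k + 12) + 7/5| ≤ (109/25)/k < eps.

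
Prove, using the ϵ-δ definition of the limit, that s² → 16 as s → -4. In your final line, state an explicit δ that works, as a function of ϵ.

Fix ϵ > 0. We seek δ > 0 with 0 < |s + 4| < δ ⇒ |s² − 16| < ϵ.
Factor: s² − 16 = (s + 4)(s - 4), so |s² − 16| = |s + 4|·|s - 4|.
Restrict δ ≤ 1. Then |s + 4| < 1 gives |s| < 5, so by the triangle inequality |s - 4| ≤ 5 + 4 = 9.
Hence |s² − 16| ≤ 9|s + 4|, which is < ϵ once |s + 4| < ϵ/9.
Take δ = min(1, ϵ/9). If 0 < |s + 4| < δ then both bounds hold and |s² − 16| ≤ 9|s + 4| < 9·(ϵ/9) = ϵ.

δ = min(1, ϵ/9)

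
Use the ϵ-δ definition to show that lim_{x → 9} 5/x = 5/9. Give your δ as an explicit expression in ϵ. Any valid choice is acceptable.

Let ϵ > 0. We seek δ > 0 such that 0 < |x − 9| < δ implies |5/x − (5/9)| < ϵ.
|5/x − (5/9)| = 5·|9 − x|/(9·|x|) = 5|x − 9|/(9|x|).
Require δ ≤ 9/2 so that |x| > 9 − 9/2 = 9/2, hence 9|x| > 81/2.
Then |5/x − (5/9)| < 5|x − 9|/(81/2), which is < ϵ when |x − 9| < (81/10)ϵ.
Take δ = min(9/2, (81/10)ϵ). Then 0 < |x − 9| < δ gives both |x − 9| < 9/2 and |x − 9| < (81/10)ϵ, so |5/x − (5/9)| < ϵ.

δ = min(9/2, (81/10)ϵ)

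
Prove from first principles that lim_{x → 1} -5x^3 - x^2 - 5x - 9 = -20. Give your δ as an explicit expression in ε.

δ = min(1, ε/43)

Suppose ε > 0. We want δ > 0 such that 0 < |x − 1| < δ implies |(-5x^3 - x^2 - 5x - 9) + 20| < ε.
(-5x^3 - x^2 - 5x - 9) + 20 = -5x^3 - x^2 - 5x + 11 = (x − 1)(-5x^2 - 6x - 11).
So |(-5x^3 - x^2 - 5x - 9) + 20| = |x − 1|·|-5x^2 - 6x - 11|.
Assume first that |x − 1| < 1, so |x| < 2. Then |-5x^2 - 6x - 11| ≤ 5·2^2 + 6·2 + 11 = 43.
Hence |(-5x^3 - x^2 - 5x - 9) + 20| ≤ 43|x − 1| < ε provided |x − 1| < ε/43.
Take δ = min(1, ε/43). Then 0 < |x − 1| < δ gives both |x − 1| < 1 and |x − 1| < ε/43, so |(-5x^3 - x^2 - 5x - 9) + 20| < ε.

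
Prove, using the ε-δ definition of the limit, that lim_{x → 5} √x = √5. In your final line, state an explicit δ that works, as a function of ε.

Suppose ε > 0. We want δ > 0 such that 0 < |x − 5| < δ implies |√x − √5| < ε.
Rationalise: √x − √5 = (x − 5)/(√x + √5), so |√x − √5| = |x − 5|/(√x + √5).
Restrict δ ≤ 5 so that |x − 5| < 5 forces x > 0, and then √x + √5 > √5.
Hence |√x − √5| < |x − 5|/√5, which is < ε once |x − 5| < √5·ε.
Take δ = min(5, √5·ε). If 0 < |x − 5| < δ then x > 0 and |√x − √5| < |x − 5|/√5 < ε.

δ = min(5, √5·ε)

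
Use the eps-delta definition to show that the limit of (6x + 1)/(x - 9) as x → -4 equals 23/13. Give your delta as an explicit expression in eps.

Suppose eps > 0. We want delta > 0 with 0 < |x + 4| < delta ⇒ |(6x + 1)/(x - 9) − (23/13)| < eps.
Combining over a common denominator, (6x + 1)/(x - 9) − (23/13) = [(6x + 1)·(-13) − (-23)·(x - 9)] / [(-13)·(x - 9)] = -55(x + 4) / ((-13)(x - 9)).
So |(6x + 1)/(x - 9) − (23/13)| = 55|x + 4| / (13·|x − 9|).
Require delta ≤ 13/2, so |x − 9| ≥ |-13| − |x + 4| > 13 − 13/2 = 13/2.
Hence |(6x + 1)/(x - 9) − (23/13)| < 55|x + 4|/(13·(13/2)) = (110/169)|x + 4|, which is < eps once |x + 4| < (169/110)eps.
Take delta = min(13/2, (169/110)eps). Then 0 < |x + 4| < delta forces both bounds, so |(6x + 1)/(x - 9) − (23/13)| < eps.

delta = min(13/2, (169/110)eps)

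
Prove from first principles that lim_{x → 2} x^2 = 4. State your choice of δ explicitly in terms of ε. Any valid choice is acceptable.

δ = min(1, ε/5)

Fix ε > 0. We seek δ > 0 with 0 < |x − 2| < δ ⇒ |x^2 − 4| < ε.
Factor: x^2 − 4 = (x − 2)(x + 2), so |x^2 − 4| = |x − 2|·|x + 2|.
Impose δ ≤ 1 so that |x| < 3; then |x + 2| ≤ 5.
Hence |x^2 − 4| ≤ 5|x − 2|, which is < ε once |x − 2| < ε/5.
Take δ = min(1, ε/5). If 0 < |x − 2| < δ then both bounds hold and |x^2 − 4| ≤ 5|x − 2| < 5·(ε/5) = ε.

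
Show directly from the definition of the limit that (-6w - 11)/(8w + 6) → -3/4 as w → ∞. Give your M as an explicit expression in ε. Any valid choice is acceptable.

Let ε > 0 be given. We seek M > 0 such that w > M implies |(-6w - 11)/(8w + 6) + 3/4| < ε.
(-6w - 11)/(8w + 6) + 3/4 = (8(-6w - 11) − (-6)(8w + 6)) / (8(8w + 6)) = -52/(8(8w + 6)).
For w > 0 we have 8w + 6 > 8w, so |(-6w - 11)/(8w + 6) + 3/4| = 52/(8(8w + 6)) < 52/(8·8w) = (13/16)/w.
Thus |(-6w - 11)/(8w + 6) + 3/4| < ε whenever w > (13/16)/ε.
Take M = (13/16)/ε. If w > M then |(-6w - 11)/(8w + 6) + 3/4| < (13/16)/w < ε.

M = (13/16)/ε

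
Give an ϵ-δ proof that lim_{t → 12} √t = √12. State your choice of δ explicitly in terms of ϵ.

δ = min(12, √12·ϵ)

Let ϵ > 0. We want δ > 0 such that 0 < |t − 12| < δ implies |√t − √12| < ϵ.
Multiplying by the conjugate, |√t − √12| = |t − 12|/(√t + √12).
Restrict δ ≤ 12 so that |t − 12| < 12 forces t > 0, and then √t + √12 > √12.
Hence |√t − √12| < |t − 12|/√12, which is < ϵ once |t − 12| < √12·ϵ.
Take δ = min(12, √12·ϵ). If 0 < |t − 12| < δ then t > 0 and |√t − √12| < |t − 12|/√12 < ϵ.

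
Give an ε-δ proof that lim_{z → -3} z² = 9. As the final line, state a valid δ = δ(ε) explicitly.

δ = min(1, ε/7)

Fix ε > 0. We seek δ > 0 with 0 < |z + 3| < δ ⇒ |z² − 9| < ε.
Factor: z² − 9 = (z + 3)(z - 3), so |z² − 9| = |z + 3|·|z - 3|.
Impose δ ≤ 1 so that |z| < 4; then |z - 3| ≤ 7.
Hence |z² − 9| ≤ 7|z + 3|, which is < ε once |z + 3| < ε/7.
Take δ = min(1, ε/7). If 0 < |z + 3| < δ then both bounds hold and |z² − 9| ≤ 7|z + 3| < 7·(ε/7) = ε.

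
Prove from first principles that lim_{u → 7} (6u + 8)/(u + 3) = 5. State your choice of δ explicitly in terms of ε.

δ = min(5, 5ε)

Let ε > 0. We want δ > 0 with 0 < |u − 7| < δ ⇒ |(6u + 8)/(u + 3) − 5| < ε.
Combining over a common denominator, (6u + 8)/(u + 3) − 5 = [(6u + 8)·10 − 50·(u + 3)] / [10·(u + 3)] = 10(u − 7) / (10(u + 3)).
So |(6u + 8)/(u + 3) − 5| = 10|u − 7| / (10·|u + 3|).
Restrict δ ≤ 5. Then |u − 7| < 5 gives |u + 3| = |(u − 7) + 10| ≥ 10 − 5 = 5.
Hence |(6u + 8)/(u + 3) − 5| < 10|u − 7|/(10·5) = (1/5)|u − 7|, which is < ε once |u − 7| < 5ε.
Take δ = min(5, 5ε). Then 0 < |u − 7| < δ forces both bounds, so |(6u + 8)/(u + 3) − 5| < ε.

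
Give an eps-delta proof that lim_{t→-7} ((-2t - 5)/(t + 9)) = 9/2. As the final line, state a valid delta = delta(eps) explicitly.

Let eps > 0 be given. We want delta > 0 with 0 < |t + 7| < delta ⇒ |(-2t - 5)/(t + 9) − (9/2)| < eps.
Combining over a common denominator, (-2t - 5)/(t + 9) − (9/2) = [(-2t - 5)·2 − 9·(t + 9)] / [2·(t + 9)] = -13(t + 7) / (2(t + 9)).
So |(-2t - 5)/(t + 9) − (9/2)| = 13|t + 7| / (2·|t + 9|).
Require delta ≤ 1, so |t + 9| ≥ |2| − |t + 7| > 2 − 1 = 1.
Hence |(-2t - 5)/(t + 9) − (9/2)| < 13|t + 7|/(2·1) = (13/2)|t + 7|, which is < eps once |t + 7| < (2/13)eps.
Take delta = min(1, (2/13)eps). Then 0 < |t + 7| < delta forces both bounds, so |(-2t - 5)/(t + 9) − (9/2)| < eps.

delta = min(1, (2/13)eps)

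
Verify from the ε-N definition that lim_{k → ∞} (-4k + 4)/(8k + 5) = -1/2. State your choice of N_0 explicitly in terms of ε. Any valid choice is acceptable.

N_0 = (13/16)/ε

Fix ε > 0. For k ≥ 1, |(-4k + 4)/(8k + 5) + 1/2| = |52|/(8(8k + 5)) = 52/(8(8k + 5)).
Since 8k + 5 ≥ 8k for k ≥ 1, this is ≤ 52/(8·8k) = (13/16)/k.
So |(-4k + 4)/(8k + 5) + 1/2| < ε whenever k > (13/16)/ε.
Take N_0 = (13/16)/ε. If k > N_0 then |(-4k + 4)/(8k + 5) + 1/2| ≤ (13/16)/k < ε.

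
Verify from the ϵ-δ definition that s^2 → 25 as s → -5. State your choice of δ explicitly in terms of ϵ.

Let ϵ > 0 be given. We seek δ > 0 with 0 < |s + 5| < δ ⇒ |s^2 − 25| < ϵ.
Factor: s^2 − 25 = (s + 5)(s - 5), so |s^2 − 25| = |s + 5|·|s - 5|.
Impose δ ≤ 2 so that |s| < 7; then |s - 5| ≤ 12.
Hence |s^2 − 25| ≤ 12|s + 5|, which is < ϵ once |s + 5| < ϵ/12.
Take δ = min(2, ϵ/12). If 0 < |s + 5| < δ then both bounds hold and |s^2 − 25| ≤ 12|s + 5| < 12·(ϵ/12) = ϵ.

δ = min(2, ϵ/12)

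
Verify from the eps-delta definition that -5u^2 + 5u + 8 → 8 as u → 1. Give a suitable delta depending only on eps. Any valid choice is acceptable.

Let eps > 0 be given. We want delta > 0 such that 0 < |u − 1| < delta implies |(-5u^2 + 5u + 8) − 8| < eps.
(-5u^2 + 5u + 8) − 8 = -5u^2 + 5u = (u − 1)(-5u).
So |(-5u^2 + 5u + 8) − 8| = |u − 1|·|-5u|.
Assume first that |u − 1| < 1, so |u| < 2. Then |-5u| ≤ 5·2 = 10.
Hence |(-5u^2 + 5u + 8) − 8| ≤ 10|u − 1| < eps provided |u − 1| < eps/10.
Choosing delta = min(1, eps/10) ensures both conditions, hence |(-5u^2 + 5u + 8) − 8| < eps.

delta = min(1, eps/10)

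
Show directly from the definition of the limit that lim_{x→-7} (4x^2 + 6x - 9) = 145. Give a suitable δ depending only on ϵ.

Let ϵ > 0. We want δ > 0 such that 0 < |x + 7| < δ implies |(4x^2 + 6x - 9) − 145| < ϵ.
(4x^2 + 6x - 9) − 145 = 4x^2 + 6x - 154 = (x + 7)(4x - 22).
So |(4x^2 + 6x - 9) − 145| = |x + 7|·|4x - 22|.
Require δ ≤ 2. Then |x + 7| < 2 gives |x| < 9, and by the triangle inequality |4x - 22| ≤ 4·9 + 22 = 58.
Hence |(4x^2 + 6x - 9) − 145| ≤ 58|x + 7| < ϵ provided |x + 7| < ϵ/58.
Take δ = min(2, ϵ/58). Then 0 < |x + 7| < δ gives both |x + 7| < 2 and |x + 7| < ϵ/58, so |(4x^2 + 6x - 9) − 145| < ϵ.

δ = min(2, ϵ/58)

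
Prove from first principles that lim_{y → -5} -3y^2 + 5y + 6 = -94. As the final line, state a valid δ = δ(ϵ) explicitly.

δ = min(1, ϵ/38)

Suppose ϵ > 0. We want δ > 0 such that 0 < |y + 5| < δ implies |(-3y^2 + 5y + 6) + 94| < ϵ.
(-3y^2 + 5y + 6) + 94 = -3y^2 + 5y + 100 = (y + 5)(-3y + 20).
So |(-3y^2 + 5y + 6) + 94| = |y + 5|·|-3y + 20|.
Require δ ≤ 1. Then |y + 5| < 1 gives |y| < 6, and by the triangle inequality |-3y + 20| ≤ 3·6 + 20 = 38.
Hence |(-3y^2 + 5y + 6) + 94| ≤ 38|y + 5| < ϵ provided |y + 5| < ϵ/38.
Choosing δ = min(1, ϵ/38) ensures both conditions, hence |(-3y^2 + 5y + 6) + 94| < ϵ.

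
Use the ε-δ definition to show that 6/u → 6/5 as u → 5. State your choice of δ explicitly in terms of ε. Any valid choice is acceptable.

Let ε > 0. We seek δ > 0 such that 0 < |u − 5| < δ implies |6/u − (6/5)| < ε.
|6/u − (6/5)| = 6·|5 − u|/(5·|u|) = 6|u − 5|/(5|u|).
Require δ ≤ 5/2 so that |u| > 5 − 5/2 = 5/2, hence 5|u| > 25/2.
Then |6/u − (6/5)| < 6|u − 5|/(25/2), which is < ε when |u − 5| < (25/12)ε.
Take δ = min(5/2, (25/12)ε). Then 0 < |u − 5| < δ gives both |u − 5| < 5/2 and |u − 5| < (25/12)ε, so |6/u − (6/5)| < ε.

δ = min(5/2, (25/12)ε)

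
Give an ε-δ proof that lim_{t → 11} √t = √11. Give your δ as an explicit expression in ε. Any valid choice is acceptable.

Fix ε > 0. We want δ > 0 such that 0 < |t − 11| < δ implies |√t − √11| < ε.
Rationalise: √t − √11 = (t − 11)/(√t + √11), so |√t − √11| = |t − 11|/(√t + √11).
Restrict δ ≤ 11 so that |t − 11| < 11 forces t > 0, and then √t + √11 > √11.
Hence |√t − √11| < |t − 11|/√11, which is < ε once |t − 11| < √11·ε.
Take δ = min(11, √11·ε). If 0 < |t − 11| < δ then t > 0 and |√t − √11| < |t − 11|/√11 < ε.

δ = min(11, √11·ε)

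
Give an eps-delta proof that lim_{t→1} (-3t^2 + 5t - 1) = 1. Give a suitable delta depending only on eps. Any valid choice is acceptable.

Let eps > 0. We want delta > 0 such that 0 < |t − 1| < delta implies |(-3t^2 + 5t - 1) − 1| < eps.
(-3t^2 + 5t - 1) − 1 = -3t^2 + 5t - 2 = (t − 1)(-3t + 2).
So |(-3t^2 + 5t - 1) − 1| = |t − 1|·|-3t + 2|.
Require delta ≤ 1. Then |t − 1| < 1 gives |t| < 2, and by the triangle inequality |-3t + 2| ≤ 3·2 + 2 = 8.
Hence |(-3t^2 + 5t - 1) − 1| ≤ 8|t − 1| < eps provided |t − 1| < eps/8.
Take delta = min(1, eps/8). Then 0 < |t − 1| < delta gives both |t − 1| < 1 and |t − 1| < eps/8, so |(-3t^2 + 5t - 1) − 1| < eps.

delta = min(1, eps/8)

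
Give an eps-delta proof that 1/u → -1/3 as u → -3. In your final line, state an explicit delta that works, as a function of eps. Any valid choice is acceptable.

Suppose eps > 0. We seek delta > 0 such that 0 < |u + 3| < delta implies |1/u + 1/3| < eps.
|1/u + 1/3| = |-3 − u|/(3·|u|) = |u + 3|/(3|u|).
Restrict delta ≤ 3/2. Then |u + 3| < 3/2 gives |u| > 3/2, so 3|u| > 9/2.
Then |1/u + 1/3| < |u + 3|/(9/2), which is < eps when |u + 3| < (9/2)eps.
Take delta = min(3/2, (9/2)eps). Then 0 < |u + 3| < delta gives both |u + 3| < 3/2 and |u + 3| < (9/2)eps, so |1/u + 1/3| < eps.

delta = min(3/2, (9/2)eps)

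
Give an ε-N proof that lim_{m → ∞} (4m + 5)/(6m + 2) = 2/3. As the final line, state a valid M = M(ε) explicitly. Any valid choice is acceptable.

M = (11/18)/ε

Let ε > 0 be given. For m ≥ 1, |(4m + 5)/(6m + 2) − (2/3)| = |22|/(6(6m + 2)) = 22/(6(6m + 2)).
Since 6m + 2 ≥ 6m for m ≥ 1, this is ≤ 22/(6·6m) = (11/18)/m.
So |(4m + 5)/(6m + 2) − (2/3)| < ε whenever m > (11/18)/ε.
Take M = (11/18)/ε. If m > M then |(4m + 5)/(6m + 2) − (2/3)| ≤ (11/18)/m < ε.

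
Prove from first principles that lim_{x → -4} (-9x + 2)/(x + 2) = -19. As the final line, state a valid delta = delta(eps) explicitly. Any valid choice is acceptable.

delta = min(1, (1/10)eps)

Let eps > 0. We want delta > 0 with 0 < |x + 4| < delta ⇒ |(-9x + 2)/(x + 2) + 19| < eps.
Combining over a common denominator, (-9x + 2)/(x + 2) + 19 = [(-9x + 2)·(-2) − 38·(x + 2)] / [(-2)·(x + 2)] = -20(x + 4) / ((-2)(x + 2)).
So |(-9x + 2)/(x + 2) + 19| = 20|x + 4| / (2·|x + 2|).
Require delta ≤ 1, so |x + 2| ≥ |-2| − |x + 4| > 2 − 1 = 1.
Hence |(-9x + 2)/(x + 2) + 19| < 20|x + 4|/(2·1) = 10|x + 4|, which is < eps once |x + 4| < (1/10)eps.
Take delta = min(1, (1/10)eps). Then 0 < |x + 4| < delta forces both bounds, so |(-9x + 2)/(x + 2) + 19| < eps.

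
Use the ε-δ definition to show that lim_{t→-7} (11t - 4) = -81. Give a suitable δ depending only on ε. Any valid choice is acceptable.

δ = ε/11

Let ε > 0. We need δ > 0 so that 0 < |t + 7| < δ implies |(11t - 4) + 81| < ε.
Since (11t - 4) + 81 = 11(t + 7), we have |(11t - 4) + 81| = 11|t + 7|.
So 11|t + 7| < ε exactly when |t + 7| < ε/11.
Choosing δ = ε/11 gives |(11t - 4) + 81| = 11|t + 7| < ε whenever |t + 7| < δ.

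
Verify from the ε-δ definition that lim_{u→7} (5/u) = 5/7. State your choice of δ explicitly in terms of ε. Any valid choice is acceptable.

Fix ε > 0. We seek δ > 0 such that 0 < |u − 7| < δ implies |5/u − (5/7)| < ε.
|5/u − (5/7)| = 5·|7 − u|/(7·|u|) = 5|u − 7|/(7|u|).
Require δ ≤ 7/2 so that |u| > 7 − 7/2 = 7/2, hence 7|u| > 49/2.
Then |5/u − (5/7)| < 5|u − 7|/(49/2), which is < ε when |u − 7| < (49/10)ε.
Take δ = min(7/2, (49/10)ε). Then 0 < |u − 7| < δ gives both |u − 7| < 7/2 and |u − 7| < (49/10)ε, so |5/u − (5/7)| < ε.

δ = min(7/2, (49/10)ε)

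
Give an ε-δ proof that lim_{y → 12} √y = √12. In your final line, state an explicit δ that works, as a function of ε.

Fix ε > 0. We want δ > 0 such that 0 < |y − 12| < δ implies |√y − √12| < ε.
Rationalise: √y − √12 = (y − 12)/(√y + √12), so |√y − √12| = |y − 12|/(√y + √12).
Restrict δ ≤ 12 so that |y − 12| < 12 forces y > 0, and then √y + √12 > √12.
Hence |√y − √12| < |y − 12|/√12, which is < ε once |y − 12| < √12·ε.
Take δ = min(12, √12·ε). If 0 < |y − 12| < δ then y > 0 and |√y − √12| < |y − 12|/√12 < ε.

δ = min(12, √12·ε)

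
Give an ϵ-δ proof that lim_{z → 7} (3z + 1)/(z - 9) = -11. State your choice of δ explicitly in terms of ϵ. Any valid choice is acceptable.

Let ϵ > 0 be given. We want δ > 0 with 0 < |z − 7| < δ ⇒ |(3z + 1)/(z - 9) + 11| < ϵ.
Combining over a common denominator, (3z + 1)/(z - 9) + 11 = [(3z + 1)·(-2) − 22·(z - 9)] / [(-2)·(z - 9)] = -28(z − 7) / ((-2)(z - 9)).
So |(3z + 1)/(z - 9) + 11| = 28|z − 7| / (2·|z − 9|).
Require δ ≤ 1, so |z − 9| ≥ |-2| − |z − 7| > 2 − 1 = 1.
Hence |(3z + 1)/(z - 9) + 11| < 28|z − 7|/(2·1) = 14|z − 7|, which is < ϵ once |z − 7| < (1/14)ϵ.
Take δ = min(1, (1/14)ϵ). Then 0 < |z − 7| < δ forces both bounds, so |(3z + 1)/(z - 9) + 11| < ϵ.

δ = min(1, (1/14)ϵ)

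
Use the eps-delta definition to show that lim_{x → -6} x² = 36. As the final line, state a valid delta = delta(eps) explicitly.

Let eps > 0 be given. We seek delta > 0 with 0 < |x + 6| < delta ⇒ |x² − 36| < eps.
Factor: x² − 36 = (x + 6)(x - 6), so |x² − 36| = |x + 6|·|x - 6|.
Restrict delta ≤ 1. Then |x + 6| < 1 gives |x| < 7, so by the triangle inequality |x - 6| ≤ 7 + 6 = 13.
Hence |x² − 36| ≤ 13|x + 6|, which is < eps once |x + 6| < eps/13.
Take delta = min(1, eps/13). If 0 < |x + 6| < delta then both bounds hold and |x² − 36| ≤ 13|x + 6| < 13·(eps/13) = eps.

delta = min(1, eps/13)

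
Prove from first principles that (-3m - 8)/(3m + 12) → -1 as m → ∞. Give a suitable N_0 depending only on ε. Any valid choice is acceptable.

Let ε > 0 be given. For m ≥ 1, |(-3m - 8)/(3m + 12) + 1| = |12|/(3(3m + 12)) = 12/(3(3m + 12)).
Since 3m + 12 ≥ 3m for m ≥ 1, this is ≤ 12/(3·3m) = (4/3)/m.
So |(-3m - 8)/(3m + 12) + 1| < ε whenever m > (4/3)/ε.
Take N_0 = (4/3)/ε. If m > N_0 then |(-3m - 8)/(3m + 12) + 1| ≤ (4/3)/m < ε.

N_0 = (4/3)/ε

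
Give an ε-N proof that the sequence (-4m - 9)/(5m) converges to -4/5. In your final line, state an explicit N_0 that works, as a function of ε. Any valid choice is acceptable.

N_0 = (9/5)/ε

Let ε > 0 be given. For m ≥ 1, |(-4m - 9)/(5m) + 4/5| = |-45|/(5(5m)) = 45/(5(5m)).
Since 5m ≥ 5m for m ≥ 1, this is ≤ 45/(5·5m) = (9/5)/m.
So |(-4m - 9)/(5m) + 4/5| < ε whenever m > (9/5)/ε.
Take N_0 = (9/5)/ε. If m > N_0 then |(-4m - 9)/(5m) + 4/5| ≤ (9/5)/m < ε.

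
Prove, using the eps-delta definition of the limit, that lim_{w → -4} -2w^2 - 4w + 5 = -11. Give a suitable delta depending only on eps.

Let eps > 0. We want delta > 0 such that 0 < |w + 4| < delta implies |(-2w^2 - 4w + 5) + 11| < eps.
(-2w^2 - 4w + 5) + 11 = -2w^2 - 4w + 16 = (w + 4)(-2w + 4).
So |(-2w^2 - 4w + 5) + 11| = |w + 4|·|-2w + 4|.
Assume first that |w + 4| < 1, so |w| < 5. Then |-2w + 4| ≤ 2·5 + 4 = 14.
Hence |(-2w^2 - 4w + 5) + 11| ≤ 14|w + 4| < eps provided |w + 4| < eps/14.
Take delta = min(1, eps/14). Then 0 < |w + 4| < delta gives both |w + 4| < 1 and |w + 4| < eps/14, so |(-2w^2 - 4w + 5) + 11| < eps.

delta = min(1, eps/14)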